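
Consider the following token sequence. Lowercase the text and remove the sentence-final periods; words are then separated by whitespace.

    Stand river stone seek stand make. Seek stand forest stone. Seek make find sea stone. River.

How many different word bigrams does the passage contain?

13

16 tokens → 15 bigram windows in total.
Repeated bigrams (each contributes count−1 duplicates):
  seek stand: 2
  stone seek: 2
2 duplicate windows → 15 − 2 = 13 distinct.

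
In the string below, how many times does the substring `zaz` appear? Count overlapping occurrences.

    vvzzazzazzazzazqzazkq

Sliding a length-3 window over the 21 characters (19 positions):
  position 4–6: zaz
  position 7–9: zaz
  position 10–12: zaz
  position 13–15: zaz
  position 17–19: zaz

5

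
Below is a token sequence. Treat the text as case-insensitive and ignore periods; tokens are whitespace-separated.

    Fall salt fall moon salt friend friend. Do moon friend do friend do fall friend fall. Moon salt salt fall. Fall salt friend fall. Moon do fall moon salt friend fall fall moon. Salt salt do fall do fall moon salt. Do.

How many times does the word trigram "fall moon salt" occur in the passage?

Scanning the 40 overlapping trigram windows for "fall moon salt":
  position 3–5: fall moon salt
  position 16–18: fall moon salt
  position 27–29: fall moon salt
  position 32–34: fall moon salt
  position 39–41: fall moon salt

5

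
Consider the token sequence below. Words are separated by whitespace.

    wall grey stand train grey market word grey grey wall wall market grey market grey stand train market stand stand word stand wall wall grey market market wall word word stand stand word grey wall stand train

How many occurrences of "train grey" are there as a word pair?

1

Scanning the 36 overlapping bigram windows for "train grey":
  position 4–5: train grey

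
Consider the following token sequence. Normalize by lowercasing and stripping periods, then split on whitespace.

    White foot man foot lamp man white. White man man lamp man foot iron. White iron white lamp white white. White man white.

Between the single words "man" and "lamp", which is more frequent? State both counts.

"man": 6 occurrences
"lamp": 3 occurrences

"man" (6 vs 3)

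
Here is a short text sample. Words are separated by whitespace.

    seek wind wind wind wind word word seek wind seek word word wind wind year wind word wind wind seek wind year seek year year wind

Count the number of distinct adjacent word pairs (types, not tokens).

26 tokens → 25 bigram windows in total.
Repeated bigrams (each contributes count−1 duplicates):
  wind wind: 5
  seek wind: 3
  wind seek: 2
  wind word: 2
  wind year: 2
  word wind: 2
  word word: 2
  year wind: 2
12 duplicate windows → 25 − 12 = 13 distinct.

13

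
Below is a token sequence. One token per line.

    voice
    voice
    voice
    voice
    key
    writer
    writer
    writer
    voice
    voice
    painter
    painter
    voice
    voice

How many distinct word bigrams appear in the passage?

14 tokens → 13 bigram windows in total.
Repeated bigrams (each contributes count−1 duplicates):
  voice voice: 5
  writer writer: 2
5 duplicate windows → 13 − 5 = 8 distinct.

8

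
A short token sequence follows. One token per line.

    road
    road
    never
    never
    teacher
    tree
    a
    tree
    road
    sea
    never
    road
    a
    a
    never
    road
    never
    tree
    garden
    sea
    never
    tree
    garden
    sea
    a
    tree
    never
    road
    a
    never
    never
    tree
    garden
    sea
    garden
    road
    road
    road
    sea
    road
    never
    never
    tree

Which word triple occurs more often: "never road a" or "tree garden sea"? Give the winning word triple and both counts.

"tree garden sea" (3 vs 2)

"never road a": 2 occurrences
"tree garden sea": 3 occurrences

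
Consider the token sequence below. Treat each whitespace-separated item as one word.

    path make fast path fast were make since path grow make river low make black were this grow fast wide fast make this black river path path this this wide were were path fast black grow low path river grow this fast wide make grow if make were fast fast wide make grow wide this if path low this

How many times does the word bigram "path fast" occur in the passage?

Scanning the 58 overlapping bigram windows for "path fast":
  position 4–5: path fast
  position 33–34: path fast

2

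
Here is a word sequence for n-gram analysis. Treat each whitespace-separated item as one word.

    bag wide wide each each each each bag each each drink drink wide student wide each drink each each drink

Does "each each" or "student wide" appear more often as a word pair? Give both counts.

"each each": 5 occurrences
"student wide": 1 occurrence

"each each" (5 vs 1)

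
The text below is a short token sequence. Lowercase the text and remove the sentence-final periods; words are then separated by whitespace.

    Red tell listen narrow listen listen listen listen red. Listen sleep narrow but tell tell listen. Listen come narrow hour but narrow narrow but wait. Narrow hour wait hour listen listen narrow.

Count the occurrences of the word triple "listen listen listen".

Scanning the 30 overlapping trigram windows for "listen listen listen":
  position 5–7: listen listen listen
  position 6–8: listen listen listen

2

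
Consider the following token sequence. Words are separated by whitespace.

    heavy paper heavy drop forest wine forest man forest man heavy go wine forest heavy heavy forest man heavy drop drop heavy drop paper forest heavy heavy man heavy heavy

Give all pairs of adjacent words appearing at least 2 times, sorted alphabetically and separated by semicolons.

forest heavy; forest man; heavy drop; heavy heavy; man heavy; wine forest

Bigram counts meeting the condition (at least 2 times):
  forest heavy: 2
  forest man: 3
  heavy drop: 3
  heavy heavy: 3
  man heavy: 3
  wine forest: 2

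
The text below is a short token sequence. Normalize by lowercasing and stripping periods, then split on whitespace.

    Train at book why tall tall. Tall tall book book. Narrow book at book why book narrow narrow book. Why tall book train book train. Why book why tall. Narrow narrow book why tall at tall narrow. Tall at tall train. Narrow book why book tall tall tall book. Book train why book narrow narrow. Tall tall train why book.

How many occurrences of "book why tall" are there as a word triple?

Scanning the 58 overlapping trigram windows for "book why tall":
  position 3–5: book why tall
  position 19–21: book why tall
  position 27–29: book why tall
  position 32–34: book why tall

4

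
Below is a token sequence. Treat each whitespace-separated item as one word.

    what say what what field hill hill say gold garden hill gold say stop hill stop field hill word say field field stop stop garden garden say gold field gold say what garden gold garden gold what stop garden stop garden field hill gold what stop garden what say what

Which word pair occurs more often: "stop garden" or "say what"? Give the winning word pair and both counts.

"stop garden" (4 vs 3)

"stop garden": 4 occurrences
"say what": 3 occurrences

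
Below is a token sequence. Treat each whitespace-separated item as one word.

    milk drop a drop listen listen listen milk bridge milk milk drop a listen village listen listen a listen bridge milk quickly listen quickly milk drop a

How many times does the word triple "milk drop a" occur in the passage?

Scanning the 25 overlapping trigram windows for "milk drop a":
  position 1–3: milk drop a
  position 11–13: milk drop a
  position 25–27: milk drop a

3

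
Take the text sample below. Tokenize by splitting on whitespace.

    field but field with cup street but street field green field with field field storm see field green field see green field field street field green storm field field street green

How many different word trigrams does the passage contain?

26

31 tokens → 29 trigram windows in total.
Repeated trigrams (each contributes count−1 duplicates):
  field field street: 2
  field green field: 2
  street field green: 2
3 duplicate windows → 29 − 3 = 26 distinct.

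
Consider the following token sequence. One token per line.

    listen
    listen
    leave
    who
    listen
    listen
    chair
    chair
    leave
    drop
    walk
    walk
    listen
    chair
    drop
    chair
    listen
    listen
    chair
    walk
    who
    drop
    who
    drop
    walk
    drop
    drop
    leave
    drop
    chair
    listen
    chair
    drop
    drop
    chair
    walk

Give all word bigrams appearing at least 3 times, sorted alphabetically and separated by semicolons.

drop chair; listen chair; listen listen

Bigram counts meeting the condition (at least 3 times):
  drop chair: 3
  listen chair: 4
  listen listen: 3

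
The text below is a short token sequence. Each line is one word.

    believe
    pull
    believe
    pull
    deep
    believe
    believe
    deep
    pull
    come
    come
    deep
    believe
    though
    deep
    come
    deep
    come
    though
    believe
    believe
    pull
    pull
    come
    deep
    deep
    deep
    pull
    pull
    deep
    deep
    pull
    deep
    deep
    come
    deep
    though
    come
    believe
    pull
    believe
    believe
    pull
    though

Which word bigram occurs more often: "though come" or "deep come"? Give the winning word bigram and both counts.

"though come": 1 occurrence
"deep come": 3 occurrences

"deep come" (3 vs 1)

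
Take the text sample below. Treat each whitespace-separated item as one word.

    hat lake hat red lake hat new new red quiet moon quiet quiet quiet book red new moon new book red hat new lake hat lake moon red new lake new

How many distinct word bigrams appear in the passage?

22

31 tokens → 30 bigram windows in total.
Repeated bigrams (each contributes count−1 duplicates):
  lake hat: 3
  book red: 2
  hat lake: 2
  hat new: 2
  new lake: 2
  quiet quiet: 2
  red new: 2
8 duplicate windows → 30 − 8 = 22 distinct.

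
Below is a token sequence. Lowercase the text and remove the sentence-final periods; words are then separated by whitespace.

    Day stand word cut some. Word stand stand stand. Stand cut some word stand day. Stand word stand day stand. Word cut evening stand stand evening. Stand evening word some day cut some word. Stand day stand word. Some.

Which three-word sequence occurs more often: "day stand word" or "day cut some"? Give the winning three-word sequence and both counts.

"day stand word" (4 vs 1)

"day stand word": 4 occurrences
"day cut some": 1 occurrence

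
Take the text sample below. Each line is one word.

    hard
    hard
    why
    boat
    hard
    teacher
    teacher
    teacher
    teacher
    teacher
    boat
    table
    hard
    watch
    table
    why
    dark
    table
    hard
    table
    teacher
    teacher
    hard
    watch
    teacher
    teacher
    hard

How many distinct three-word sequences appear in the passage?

27 tokens → 25 trigram windows in total.
Repeated trigrams (each contributes count−1 duplicates):
  teacher teacher teacher: 3
  teacher teacher hard: 2
3 duplicate windows → 25 − 3 = 22 distinct.

22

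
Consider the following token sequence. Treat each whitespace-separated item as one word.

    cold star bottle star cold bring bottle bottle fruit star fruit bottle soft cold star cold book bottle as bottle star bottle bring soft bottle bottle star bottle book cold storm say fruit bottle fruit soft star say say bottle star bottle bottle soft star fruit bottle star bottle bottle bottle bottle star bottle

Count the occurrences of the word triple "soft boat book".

0

Scanning the 52 overlapping trigram windows for "soft boat book":
  (none found)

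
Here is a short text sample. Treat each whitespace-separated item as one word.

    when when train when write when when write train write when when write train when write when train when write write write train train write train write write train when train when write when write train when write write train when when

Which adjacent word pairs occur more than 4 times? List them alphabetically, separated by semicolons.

train when; when write; write train

Bigram counts meeting the condition (more than 4 times):
  train when: 7
  when write: 8
  write train: 7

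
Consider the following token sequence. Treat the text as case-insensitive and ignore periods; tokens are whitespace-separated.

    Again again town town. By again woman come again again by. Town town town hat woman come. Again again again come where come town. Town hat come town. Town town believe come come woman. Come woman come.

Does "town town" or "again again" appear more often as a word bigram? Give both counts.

"town town" (6 vs 4)

"town town": 6 occurrences
"again again": 4 occurrences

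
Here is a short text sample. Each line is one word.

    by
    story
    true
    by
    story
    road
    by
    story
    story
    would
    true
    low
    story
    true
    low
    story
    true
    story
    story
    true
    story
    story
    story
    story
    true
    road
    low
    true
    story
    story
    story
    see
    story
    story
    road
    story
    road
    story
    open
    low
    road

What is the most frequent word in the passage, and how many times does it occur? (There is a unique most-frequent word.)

Unigram frequencies (highest first):
  story: 19
  true: 7
  road: 5
  low: 4
  by: 3
  would: 1
  … (2 more, each ≤ 1)

"story", 19 times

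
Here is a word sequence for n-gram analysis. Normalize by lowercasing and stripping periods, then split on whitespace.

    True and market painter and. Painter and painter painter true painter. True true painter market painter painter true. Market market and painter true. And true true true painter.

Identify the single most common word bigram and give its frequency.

Bigram frequencies (highest first):
  painter true: 4
  and painter: 3
  true painter: 3
  true true: 3
  true and: 2
  market painter: 2
  … (8 more, each ≤ 2)

"painter true", 4 times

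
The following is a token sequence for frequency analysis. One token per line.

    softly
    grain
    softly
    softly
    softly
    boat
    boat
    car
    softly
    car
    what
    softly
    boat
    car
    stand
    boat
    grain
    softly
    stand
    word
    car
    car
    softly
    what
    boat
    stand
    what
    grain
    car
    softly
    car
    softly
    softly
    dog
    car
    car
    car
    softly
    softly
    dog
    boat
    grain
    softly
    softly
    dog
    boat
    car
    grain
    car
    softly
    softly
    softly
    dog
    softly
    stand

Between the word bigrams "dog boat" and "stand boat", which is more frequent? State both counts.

"dog boat": 2 occurrences
"stand boat": 1 occurrence

"dog boat" (2 vs 1)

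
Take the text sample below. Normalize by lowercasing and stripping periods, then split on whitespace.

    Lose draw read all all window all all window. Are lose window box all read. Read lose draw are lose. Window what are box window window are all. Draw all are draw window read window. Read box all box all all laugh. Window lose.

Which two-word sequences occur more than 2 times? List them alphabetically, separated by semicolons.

Bigram counts meeting the condition (more than 2 times):
  all all: 3
  box all: 3

all all; box all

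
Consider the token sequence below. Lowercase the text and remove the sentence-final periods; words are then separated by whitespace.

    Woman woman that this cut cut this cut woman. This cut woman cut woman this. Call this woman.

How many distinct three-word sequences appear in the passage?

14

18 tokens → 16 trigram windows in total.
Repeated trigrams (each contributes count−1 duplicates):
  cut woman this: 2
  this cut woman: 2
2 duplicate windows → 16 − 2 = 14 distinct.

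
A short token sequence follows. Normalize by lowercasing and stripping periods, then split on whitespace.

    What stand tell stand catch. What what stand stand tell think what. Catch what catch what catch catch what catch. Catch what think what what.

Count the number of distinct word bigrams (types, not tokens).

25 tokens → 24 bigram windows in total.
Repeated bigrams (each contributes count−1 duplicates):
  catch what: 5
  what catch: 4
  catch catch: 2
  stand tell: 2
  think what: 2
  what stand: 2
  what what: 2
12 duplicate windows → 24 − 12 = 12 distinct.

12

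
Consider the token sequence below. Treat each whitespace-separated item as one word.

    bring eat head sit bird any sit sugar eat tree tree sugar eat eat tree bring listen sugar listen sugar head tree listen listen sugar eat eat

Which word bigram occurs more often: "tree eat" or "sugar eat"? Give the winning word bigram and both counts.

"tree eat": 0 occurrences
"sugar eat": 3 occurrences

"sugar eat" (3 vs 0)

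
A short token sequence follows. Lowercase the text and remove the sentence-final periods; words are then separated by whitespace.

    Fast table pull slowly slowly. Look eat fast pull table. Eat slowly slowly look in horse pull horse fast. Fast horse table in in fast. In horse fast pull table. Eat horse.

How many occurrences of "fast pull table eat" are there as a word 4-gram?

2

Scanning the 29 overlapping 4-gram windows for "fast pull table eat":
  position 8–11: fast pull table eat
  position 28–31: fast pull table eat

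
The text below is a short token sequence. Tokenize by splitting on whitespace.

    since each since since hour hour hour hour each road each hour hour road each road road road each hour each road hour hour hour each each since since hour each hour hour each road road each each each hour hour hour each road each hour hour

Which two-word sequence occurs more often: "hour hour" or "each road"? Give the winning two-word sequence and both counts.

"hour hour": 10 occurrences
"each road": 5 occurrences

"hour hour" (10 vs 5)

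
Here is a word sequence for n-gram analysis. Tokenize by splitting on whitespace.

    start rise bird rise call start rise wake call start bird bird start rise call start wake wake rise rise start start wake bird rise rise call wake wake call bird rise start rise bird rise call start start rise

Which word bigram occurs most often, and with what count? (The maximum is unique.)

"start rise", 5 times

Bigram frequencies (highest first):
  start rise: 5
  bird rise: 4
  rise call: 4
  call start: 4
  rise bird: 2
  wake call: 2
  … (13 more, each ≤ 2)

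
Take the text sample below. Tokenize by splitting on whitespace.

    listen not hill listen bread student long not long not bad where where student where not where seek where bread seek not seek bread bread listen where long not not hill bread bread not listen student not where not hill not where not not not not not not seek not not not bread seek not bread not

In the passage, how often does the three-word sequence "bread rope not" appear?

0

Scanning the 55 overlapping trigram windows for "bread rope not":
  (none found)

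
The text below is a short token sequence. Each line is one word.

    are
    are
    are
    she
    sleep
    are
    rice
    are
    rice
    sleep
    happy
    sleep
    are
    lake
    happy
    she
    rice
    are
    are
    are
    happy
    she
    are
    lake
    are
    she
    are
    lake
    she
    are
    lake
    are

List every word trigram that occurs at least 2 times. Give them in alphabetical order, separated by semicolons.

Trigram counts meeting the condition (at least 2 times):
  are are are: 2
  are lake are: 2
  she are lake: 3

are are are; are lake are; she are lake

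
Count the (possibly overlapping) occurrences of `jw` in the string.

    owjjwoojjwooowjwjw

Sliding a length-2 window over the 18 characters (17 positions):
  position 4–5: jw
  position 9–10: jw
  position 15–16: jw
  position 17–18: jw

4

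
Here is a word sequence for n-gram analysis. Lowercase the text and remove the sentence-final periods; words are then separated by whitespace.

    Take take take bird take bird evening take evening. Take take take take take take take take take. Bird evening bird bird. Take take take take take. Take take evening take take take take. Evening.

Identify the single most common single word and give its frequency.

Unigram frequencies (highest first):
  take: 25
  bird: 5
  evening: 5

"take", 25 times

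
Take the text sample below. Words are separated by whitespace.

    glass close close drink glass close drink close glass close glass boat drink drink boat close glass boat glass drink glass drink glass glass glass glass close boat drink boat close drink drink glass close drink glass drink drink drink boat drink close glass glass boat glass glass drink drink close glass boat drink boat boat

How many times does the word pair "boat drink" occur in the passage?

4

Scanning the 55 overlapping bigram windows for "boat drink":
  position 12–13: boat drink
  position 28–29: boat drink
  position 41–42: boat drink
  position 53–54: boat drink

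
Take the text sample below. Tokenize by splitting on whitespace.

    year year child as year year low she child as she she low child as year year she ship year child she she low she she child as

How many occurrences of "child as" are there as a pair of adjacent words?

4

Scanning the 27 overlapping bigram windows for "child as":
  position 3–4: child as
  position 9–10: child as
  position 14–15: child as
  position 27–28: child as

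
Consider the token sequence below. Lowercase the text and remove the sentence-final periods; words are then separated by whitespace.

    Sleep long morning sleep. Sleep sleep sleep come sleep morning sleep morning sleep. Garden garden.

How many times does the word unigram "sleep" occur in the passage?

Scanning the 15 tokens for "sleep":
  position 1: sleep
  position 4: sleep
  position 5: sleep
  position 6: sleep
  position 7: sleep
  position 9: sleep
  position 11: sleep
  position 13: sleep

8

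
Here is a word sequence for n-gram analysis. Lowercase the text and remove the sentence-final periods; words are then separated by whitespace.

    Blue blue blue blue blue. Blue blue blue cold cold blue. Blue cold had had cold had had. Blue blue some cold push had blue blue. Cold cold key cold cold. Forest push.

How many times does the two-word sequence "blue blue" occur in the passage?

10

Scanning the 32 overlapping bigram windows for "blue blue":
  position 1–2: blue blue
  position 2–3: blue blue
  position 3–4: blue blue
  position 4–5: blue blue
  position 5–6: blue blue
  position 6–7: blue blue
  position 7–8: blue blue
  position 11–12: blue blue
  position 19–20: blue blue
  position 25–26: blue blue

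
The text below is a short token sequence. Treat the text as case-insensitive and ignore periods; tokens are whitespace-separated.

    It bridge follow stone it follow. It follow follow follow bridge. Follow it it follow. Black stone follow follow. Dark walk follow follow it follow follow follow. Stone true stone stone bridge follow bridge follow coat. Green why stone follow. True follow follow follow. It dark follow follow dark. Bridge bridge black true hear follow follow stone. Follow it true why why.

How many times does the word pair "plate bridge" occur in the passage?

0

Scanning the 61 overlapping bigram windows for "plate bridge":
  (none found)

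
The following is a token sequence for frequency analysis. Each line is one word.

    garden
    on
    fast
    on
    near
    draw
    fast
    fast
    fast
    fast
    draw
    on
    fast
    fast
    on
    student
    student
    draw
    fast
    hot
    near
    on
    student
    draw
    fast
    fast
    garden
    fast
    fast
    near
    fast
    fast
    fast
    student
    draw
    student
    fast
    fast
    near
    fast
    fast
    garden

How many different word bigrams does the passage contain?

42 tokens → 41 bigram windows in total.
Repeated bigrams (each contributes count−1 duplicates):
  fast fast: 10
  draw fast: 3
  student draw: 3
  fast garden: 2
  fast near: 2
  fast on: 2
  near fast: 2
  on fast: 2
  … (1 more repeated)
19 duplicate windows → 41 − 19 = 22 distinct.

22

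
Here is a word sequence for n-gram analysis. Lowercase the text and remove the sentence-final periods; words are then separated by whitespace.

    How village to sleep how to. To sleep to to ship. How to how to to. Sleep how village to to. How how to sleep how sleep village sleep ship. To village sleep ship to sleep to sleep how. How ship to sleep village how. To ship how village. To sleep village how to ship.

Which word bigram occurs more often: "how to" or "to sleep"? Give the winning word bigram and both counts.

"to sleep" (8 vs 6)

"how to": 6 occurrences
"to sleep": 8 occurrences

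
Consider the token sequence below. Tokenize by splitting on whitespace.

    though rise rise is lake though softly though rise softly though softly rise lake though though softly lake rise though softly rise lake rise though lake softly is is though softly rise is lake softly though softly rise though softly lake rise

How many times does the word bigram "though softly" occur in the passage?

7

Scanning the 41 overlapping bigram windows for "though softly":
  position 6–7: though softly
  position 11–12: though softly
  position 16–17: though softly
  position 20–21: though softly
  position 30–31: though softly
  position 36–37: though softly
  position 39–40: though softly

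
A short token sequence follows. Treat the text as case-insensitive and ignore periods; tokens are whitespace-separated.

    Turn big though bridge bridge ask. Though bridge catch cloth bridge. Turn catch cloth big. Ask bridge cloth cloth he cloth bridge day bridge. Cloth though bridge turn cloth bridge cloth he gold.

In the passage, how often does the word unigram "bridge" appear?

9

Scanning the 33 tokens for "bridge":
  position 4: bridge
  position 5: bridge
  position 8: bridge
  position 11: bridge
  position 17: bridge
  position 22: bridge
  position 24: bridge
  position 27: bridge
  position 30: bridge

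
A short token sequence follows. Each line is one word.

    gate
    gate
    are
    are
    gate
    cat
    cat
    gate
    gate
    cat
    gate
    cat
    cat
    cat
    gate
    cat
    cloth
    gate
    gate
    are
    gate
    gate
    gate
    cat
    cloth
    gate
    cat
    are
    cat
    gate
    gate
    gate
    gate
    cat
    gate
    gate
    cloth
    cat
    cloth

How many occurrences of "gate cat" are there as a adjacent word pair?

7

Scanning the 38 overlapping bigram windows for "gate cat":
  position 5–6: gate cat
  position 9–10: gate cat
  position 11–12: gate cat
  position 15–16: gate cat
  position 23–24: gate cat
  position 26–27: gate cat
  position 33–34: gate cat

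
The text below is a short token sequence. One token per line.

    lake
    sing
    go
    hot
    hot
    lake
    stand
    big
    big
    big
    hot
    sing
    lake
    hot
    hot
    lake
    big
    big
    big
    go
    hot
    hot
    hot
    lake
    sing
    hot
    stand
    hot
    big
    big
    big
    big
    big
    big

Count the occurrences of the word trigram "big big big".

Scanning the 32 overlapping trigram windows for "big big big":
  position 8–10: big big big
  position 17–19: big big big
  position 29–31: big big big
  position 30–32: big big big
  position 31–33: big big big
  position 32–34: big big big

6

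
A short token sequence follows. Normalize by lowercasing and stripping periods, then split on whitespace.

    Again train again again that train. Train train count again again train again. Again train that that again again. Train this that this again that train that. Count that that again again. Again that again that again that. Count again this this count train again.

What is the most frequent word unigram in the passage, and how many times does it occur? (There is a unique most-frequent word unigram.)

Unigram frequencies (highest first):
  again: 17
  that: 11
  train: 9
  count: 4
  this: 4

"again", 17 times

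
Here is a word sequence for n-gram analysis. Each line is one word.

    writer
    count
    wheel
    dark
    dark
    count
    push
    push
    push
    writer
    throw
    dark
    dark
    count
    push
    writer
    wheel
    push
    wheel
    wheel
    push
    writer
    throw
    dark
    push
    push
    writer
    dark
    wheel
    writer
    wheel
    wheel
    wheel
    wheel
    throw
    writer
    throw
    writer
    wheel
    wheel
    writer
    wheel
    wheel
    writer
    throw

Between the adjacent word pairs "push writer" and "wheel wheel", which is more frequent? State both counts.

"push writer": 4 occurrences
"wheel wheel": 6 occurrences

"wheel wheel" (6 vs 4)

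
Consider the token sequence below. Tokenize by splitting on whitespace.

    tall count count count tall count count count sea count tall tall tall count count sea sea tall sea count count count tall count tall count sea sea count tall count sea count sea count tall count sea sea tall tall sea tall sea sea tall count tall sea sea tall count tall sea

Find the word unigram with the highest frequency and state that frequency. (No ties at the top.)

"count", 21 times

Unigram frequencies (highest first):
  count: 21
  tall: 17
  sea: 16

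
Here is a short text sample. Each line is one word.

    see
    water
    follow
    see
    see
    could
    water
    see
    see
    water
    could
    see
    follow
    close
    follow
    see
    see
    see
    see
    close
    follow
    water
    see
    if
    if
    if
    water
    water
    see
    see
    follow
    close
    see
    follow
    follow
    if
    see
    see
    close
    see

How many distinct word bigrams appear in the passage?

22

40 tokens → 39 bigram windows in total.
Repeated bigrams (each contributes count−1 duplicates):
  see see: 7
  see follow: 3
  water see: 3
  close follow: 2
  close see: 2
  follow close: 2
  follow see: 2
  if if: 2
  … (2 more repeated)
17 duplicate windows → 39 − 17 = 22 distinct.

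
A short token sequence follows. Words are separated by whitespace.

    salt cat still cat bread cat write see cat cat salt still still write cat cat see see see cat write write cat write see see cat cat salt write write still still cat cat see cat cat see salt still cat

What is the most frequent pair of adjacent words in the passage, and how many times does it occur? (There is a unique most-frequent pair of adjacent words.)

"cat cat", 5 times

Bigram frequencies (highest first):
  cat cat: 5
  see cat: 4
  still cat: 3
  cat write: 3
  cat see: 3
  see see: 3
  … (14 more, each ≤ 2)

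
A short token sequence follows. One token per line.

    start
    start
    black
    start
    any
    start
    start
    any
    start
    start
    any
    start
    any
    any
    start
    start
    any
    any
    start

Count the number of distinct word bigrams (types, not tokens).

6

19 tokens → 18 bigram windows in total.
Repeated bigrams (each contributes count−1 duplicates):
  any start: 5
  start any: 5
  start start: 4
  any any: 2
12 duplicate windows → 18 − 12 = 6 distinct.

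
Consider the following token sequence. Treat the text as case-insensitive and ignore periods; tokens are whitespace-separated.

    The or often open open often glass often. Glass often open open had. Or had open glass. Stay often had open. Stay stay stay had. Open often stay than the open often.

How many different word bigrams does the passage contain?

32 tokens → 31 bigram windows in total.
Repeated bigrams (each contributes count−1 duplicates):
  had open: 3
  open often: 3
  glass often: 2
  often glass: 2
  often open: 2
  open open: 2
  stay stay: 2
9 duplicate windows → 31 − 9 = 22 distinct.

22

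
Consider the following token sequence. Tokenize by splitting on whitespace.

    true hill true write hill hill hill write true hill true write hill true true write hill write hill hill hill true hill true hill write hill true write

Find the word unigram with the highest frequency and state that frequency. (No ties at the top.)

Unigram frequencies (highest first):
  hill: 13
  true: 9
  write: 7

"hill", 13 times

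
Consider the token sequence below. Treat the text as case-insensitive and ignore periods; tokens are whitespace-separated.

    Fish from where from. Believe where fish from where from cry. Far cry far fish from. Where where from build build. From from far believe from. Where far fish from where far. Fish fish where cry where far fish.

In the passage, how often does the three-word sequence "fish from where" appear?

4

Scanning the 37 overlapping trigram windows for "fish from where":
  position 1–3: fish from where
  position 7–9: fish from where
  position 15–17: fish from where
  position 29–31: fish from where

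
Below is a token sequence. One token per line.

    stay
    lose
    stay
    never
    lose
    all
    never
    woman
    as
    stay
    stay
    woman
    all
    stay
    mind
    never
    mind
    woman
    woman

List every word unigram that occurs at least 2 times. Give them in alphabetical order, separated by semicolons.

Unigram counts meeting the condition (at least 2 times):
  all: 2
  lose: 2
  mind: 2
  never: 3
  stay: 5
  woman: 4

all; lose; mind; never; stay; woman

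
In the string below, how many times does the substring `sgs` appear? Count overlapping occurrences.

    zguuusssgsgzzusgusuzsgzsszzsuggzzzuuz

Sliding a length-3 window over the 37 characters (35 positions):
  position 8–10: sgs

1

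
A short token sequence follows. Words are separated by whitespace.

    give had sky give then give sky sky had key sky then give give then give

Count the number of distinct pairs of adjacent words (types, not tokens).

12

16 tokens → 15 bigram windows in total.
Repeated bigrams (each contributes count−1 duplicates):
  then give: 3
  give then: 2
3 duplicate windows → 15 − 3 = 12 distinct.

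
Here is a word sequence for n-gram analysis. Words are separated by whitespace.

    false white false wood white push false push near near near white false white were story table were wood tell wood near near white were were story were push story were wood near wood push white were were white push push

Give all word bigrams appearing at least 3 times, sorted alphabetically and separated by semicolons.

near near; white were

Bigram counts meeting the condition (at least 3 times):
  near near: 3
  white were: 3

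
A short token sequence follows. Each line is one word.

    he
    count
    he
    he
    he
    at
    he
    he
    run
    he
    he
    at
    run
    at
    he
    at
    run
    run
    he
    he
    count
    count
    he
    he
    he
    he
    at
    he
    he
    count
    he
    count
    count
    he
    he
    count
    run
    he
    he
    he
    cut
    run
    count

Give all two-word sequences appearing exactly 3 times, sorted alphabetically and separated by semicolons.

at he; run he

Bigram counts meeting the condition (exactly 3 times):
  at he: 3
  run he: 3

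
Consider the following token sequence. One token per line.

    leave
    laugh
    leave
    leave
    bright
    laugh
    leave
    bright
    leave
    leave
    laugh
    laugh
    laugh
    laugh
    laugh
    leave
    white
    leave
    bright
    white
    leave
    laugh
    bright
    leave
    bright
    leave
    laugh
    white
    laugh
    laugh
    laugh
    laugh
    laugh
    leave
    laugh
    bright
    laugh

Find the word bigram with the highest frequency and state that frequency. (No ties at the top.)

"laugh laugh", 8 times

Bigram frequencies (highest first):
  laugh laugh: 8
  leave laugh: 5
  laugh leave: 4
  leave bright: 4
  bright leave: 3
  leave leave: 2
  … (7 more, each ≤ 2)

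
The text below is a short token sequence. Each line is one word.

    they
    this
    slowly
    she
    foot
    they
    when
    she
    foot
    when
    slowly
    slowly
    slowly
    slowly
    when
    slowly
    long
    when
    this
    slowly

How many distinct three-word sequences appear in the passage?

20 tokens → 18 trigram windows in total.
Repeated trigrams (each contributes count−1 duplicates):
  slowly slowly slowly: 2
1 duplicate windows → 18 − 1 = 17 distinct.

17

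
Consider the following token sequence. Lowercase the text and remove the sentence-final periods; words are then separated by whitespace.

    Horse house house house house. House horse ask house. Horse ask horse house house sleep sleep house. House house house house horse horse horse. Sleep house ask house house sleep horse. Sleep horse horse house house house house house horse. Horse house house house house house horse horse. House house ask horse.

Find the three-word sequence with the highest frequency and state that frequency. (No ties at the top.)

Trigram frequencies (highest first):
  house house house: 12
  horse house house: 5
  house house horse: 4
  house horse horse: 3
  horse horse house: 3
  house horse ask: 2
  … (20 more, each ≤ 2)

"house house house", 12 times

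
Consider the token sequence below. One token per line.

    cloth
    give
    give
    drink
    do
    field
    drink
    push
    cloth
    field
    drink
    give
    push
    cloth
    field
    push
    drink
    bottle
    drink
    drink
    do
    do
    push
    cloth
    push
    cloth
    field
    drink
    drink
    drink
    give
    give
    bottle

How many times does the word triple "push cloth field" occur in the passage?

3

Scanning the 31 overlapping trigram windows for "push cloth field":
  position 8–10: push cloth field
  position 13–15: push cloth field
  position 25–27: push cloth field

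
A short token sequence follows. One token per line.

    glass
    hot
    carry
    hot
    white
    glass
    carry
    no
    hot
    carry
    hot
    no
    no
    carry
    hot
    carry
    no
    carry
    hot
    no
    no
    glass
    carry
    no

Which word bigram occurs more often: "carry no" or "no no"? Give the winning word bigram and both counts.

"carry no" (3 vs 2)

"carry no": 3 occurrences
"no no": 2 occurrences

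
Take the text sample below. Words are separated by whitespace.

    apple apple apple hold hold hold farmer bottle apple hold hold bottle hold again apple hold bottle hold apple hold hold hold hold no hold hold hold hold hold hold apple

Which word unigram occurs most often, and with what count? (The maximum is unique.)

"hold", 18 times

Unigram frequencies (highest first):
  hold: 18
  apple: 7
  bottle: 3
  farmer: 1
  again: 1
  no: 1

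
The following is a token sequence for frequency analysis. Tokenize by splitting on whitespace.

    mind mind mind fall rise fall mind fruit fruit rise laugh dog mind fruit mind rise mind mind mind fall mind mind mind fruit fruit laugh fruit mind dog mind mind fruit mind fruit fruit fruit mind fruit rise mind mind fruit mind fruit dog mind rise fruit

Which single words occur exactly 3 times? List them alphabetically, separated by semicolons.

Unigram counts meeting the condition (exactly 3 times):
  dog: 3
  fall: 3

dog; fall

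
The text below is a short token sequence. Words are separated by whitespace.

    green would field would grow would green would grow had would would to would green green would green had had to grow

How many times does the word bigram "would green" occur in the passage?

3

Scanning the 21 overlapping bigram windows for "would green":
  position 6–7: would green
  position 14–15: would green
  position 17–18: would green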